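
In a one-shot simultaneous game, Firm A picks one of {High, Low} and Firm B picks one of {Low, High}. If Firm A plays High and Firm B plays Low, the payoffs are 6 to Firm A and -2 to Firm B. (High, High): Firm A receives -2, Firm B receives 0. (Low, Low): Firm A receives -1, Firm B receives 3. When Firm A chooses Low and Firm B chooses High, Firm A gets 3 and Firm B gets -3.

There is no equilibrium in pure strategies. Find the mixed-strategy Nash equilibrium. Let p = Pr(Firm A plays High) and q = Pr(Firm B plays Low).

In a mixed equilibrium Firm B is indifferent between Low and High; this condition fixes p.
  Firm B's expected payoff from Low: p·(-2) + (1−p)·3 = -5p + 3
  Firm B's expected payoff from High: p·0 + (1−p)·(-3) = 3p - 3
  -5p + 3 = 3p - 3  ⇒  -8p = -6  ⇒  p = 3/4.
In a mixed equilibrium Firm A is indifferent between High and Low; this condition fixes q.
  Firm A's payoff from High: q·6 + (1−q)·(-2) = 8q - 2
  Firm A's payoff from Low: q·(-1) + (1−q)·3 = -4q + 3
  8q - 2 = -4q + 3  ⇒  12q = 5  ⇒  q = 5/12.

p = 3/4, q = 5/12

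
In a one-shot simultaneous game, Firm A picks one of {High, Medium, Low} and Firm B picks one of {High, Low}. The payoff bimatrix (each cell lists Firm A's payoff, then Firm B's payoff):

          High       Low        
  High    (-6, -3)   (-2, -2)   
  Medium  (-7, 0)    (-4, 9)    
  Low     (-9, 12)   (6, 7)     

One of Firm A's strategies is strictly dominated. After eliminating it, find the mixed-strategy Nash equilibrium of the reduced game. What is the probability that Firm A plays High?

Firm A's strategy Medium is strictly dominated by High: -6 > -7 and -2 > -4. Eliminate Medium.
Firm B's indifference between High and Low determines Firm A's mixing probability p:
  Firm B's expected payoff from High: p·(-3) + (1−p)·12 = -15p + 12
  Firm B's expected payoff from Low: p·(-2) + (1−p)·7 = -9p + 7
  -15p + 12 = -9p + 7  ⇒  -6p = -5  ⇒  p = 5/6.

p = 5/6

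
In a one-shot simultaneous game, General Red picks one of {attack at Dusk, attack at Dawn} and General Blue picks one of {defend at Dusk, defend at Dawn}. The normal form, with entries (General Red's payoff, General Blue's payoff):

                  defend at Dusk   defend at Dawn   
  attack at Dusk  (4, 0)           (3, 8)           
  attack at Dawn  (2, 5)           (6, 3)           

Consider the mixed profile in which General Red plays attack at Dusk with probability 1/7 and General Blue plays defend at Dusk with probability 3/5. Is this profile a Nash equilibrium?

No

Given General Red's mix p = 1/7, General Blue's payoff from defend at Dusk is 30/7 but from defend at Dawn is 26/7. General Blue strictly prefers defend at Dusk, so General Blue would not mix.
So the proposed profile is not a Nash equilibrium.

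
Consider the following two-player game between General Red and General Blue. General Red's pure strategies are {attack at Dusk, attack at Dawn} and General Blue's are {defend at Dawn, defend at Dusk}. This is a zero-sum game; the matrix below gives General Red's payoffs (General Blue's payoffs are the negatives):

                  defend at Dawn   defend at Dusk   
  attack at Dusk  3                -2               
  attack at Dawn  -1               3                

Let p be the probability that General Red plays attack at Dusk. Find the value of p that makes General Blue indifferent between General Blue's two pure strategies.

In a mixed equilibrium General Blue is indifferent between defend at Dawn and defend at Dusk; this condition fixes p.
  General Blue's expected payoff from defend at Dawn: p·(-3) + (1−p)·1 = -4p + 1
  General Blue's expected payoff from defend at Dusk: p·2 + (1−p)·(-3) = 5p - 3
  -4p + 1 = 5p - 3  ⇒  -9p = -4  ⇒  p = 4/9.

p = 4/9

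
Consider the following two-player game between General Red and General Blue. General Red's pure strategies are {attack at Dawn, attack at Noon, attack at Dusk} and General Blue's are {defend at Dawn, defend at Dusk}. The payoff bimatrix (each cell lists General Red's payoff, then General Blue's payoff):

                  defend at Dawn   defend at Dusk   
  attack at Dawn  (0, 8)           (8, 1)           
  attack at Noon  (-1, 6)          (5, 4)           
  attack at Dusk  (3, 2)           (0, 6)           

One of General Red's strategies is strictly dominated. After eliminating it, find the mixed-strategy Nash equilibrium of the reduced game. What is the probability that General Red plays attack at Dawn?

General Red's strategy attack at Noon is strictly dominated by attack at Dawn: 0 > -1 and 8 > 5. Eliminate attack at Noon.
For General Blue to be willing to mix, General Blue must be indifferent between defend at Dawn and defend at Dusk, which pins down General Red's mix.
  General Blue's expected payoff from defend at Dawn: p·8 + (1−p)·2 = 6p + 2
  General Blue's expected payoff from defend at Dusk: p·1 + (1−p)·6 = -5p + 6
  6p + 2 = -5p + 6  ⇒  11p = 4  ⇒  p = 4/11.

p = 4/11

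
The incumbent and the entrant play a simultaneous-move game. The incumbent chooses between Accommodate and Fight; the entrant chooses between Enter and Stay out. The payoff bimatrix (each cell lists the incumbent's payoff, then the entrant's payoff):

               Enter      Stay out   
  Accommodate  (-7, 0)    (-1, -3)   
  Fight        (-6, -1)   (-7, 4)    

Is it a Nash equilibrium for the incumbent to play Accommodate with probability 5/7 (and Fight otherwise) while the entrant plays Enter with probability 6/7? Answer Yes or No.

Given the incumbent's mix p = 5/7, the entrant's payoff from Enter is -2/7 but from Stay out is -1. The entrant strictly prefers Enter, so the entrant would not mix.
So the proposed profile is not a Nash equilibrium.

No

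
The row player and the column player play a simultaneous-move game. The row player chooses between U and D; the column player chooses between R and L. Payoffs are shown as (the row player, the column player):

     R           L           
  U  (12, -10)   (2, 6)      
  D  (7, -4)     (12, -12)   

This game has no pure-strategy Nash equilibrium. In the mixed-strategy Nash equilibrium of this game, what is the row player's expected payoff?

For the row player to be willing to mix, the row player must be indifferent between U and D, which pins down the column player's mix.
  the row player's payoff from U: q·12 + (1−q)·2 = 10q + 2
  the row player's payoff from D: q·7 + (1−q)·12 = -5q + 12
  10q + 2 = -5q + 12  ⇒  15q = 10  ⇒  q = 2/3.
At equilibrium the row player is indifferent across rows, so the row player's payoff equals the payoff from U: (2/3)·12 + (1/3)·2 = 26/3.

26/3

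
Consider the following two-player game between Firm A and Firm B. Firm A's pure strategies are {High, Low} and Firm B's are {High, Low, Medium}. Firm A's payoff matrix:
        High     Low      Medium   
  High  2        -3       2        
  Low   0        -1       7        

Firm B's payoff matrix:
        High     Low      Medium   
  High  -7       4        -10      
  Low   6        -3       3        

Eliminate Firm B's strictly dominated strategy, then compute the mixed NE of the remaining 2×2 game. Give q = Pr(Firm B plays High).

q = 1/2

Firm B's strategy Medium is strictly dominated by High: -7 > -10 and 6 > 3. Eliminate Medium.
In a mixed equilibrium Firm A is indifferent between High and Low; this condition fixes q.
  Firm A's expected payoff from High: q·2 + (1−q)·(-3) = 5q - 3
  Firm A's expected payoff from Low: q·0 + (1−q)·(-1) = q - 1
  5q - 3 = q - 1  ⇒  4q = 2  ⇒  q = 1/2.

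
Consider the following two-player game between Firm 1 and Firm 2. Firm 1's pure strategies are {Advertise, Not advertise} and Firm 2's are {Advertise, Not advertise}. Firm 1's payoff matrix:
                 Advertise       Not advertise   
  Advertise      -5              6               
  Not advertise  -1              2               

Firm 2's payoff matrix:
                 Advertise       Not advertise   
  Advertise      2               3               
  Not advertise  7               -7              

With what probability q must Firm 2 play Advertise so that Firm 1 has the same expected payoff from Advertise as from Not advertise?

q = 1/2

For Firm 1 to be willing to mix, Firm 1 must be indifferent between Advertise and Not advertise, which pins down Firm 2's mix.
  Firm 1's expected payoff from Advertise: q·(-5) + (1−q)·6 = -11q + 6
  Firm 1's expected payoff from Not advertise: q·(-1) + (1−q)·2 = -3q + 2
  -11q + 6 = -3q + 2  ⇒  -8q = -4  ⇒  q = 1/2.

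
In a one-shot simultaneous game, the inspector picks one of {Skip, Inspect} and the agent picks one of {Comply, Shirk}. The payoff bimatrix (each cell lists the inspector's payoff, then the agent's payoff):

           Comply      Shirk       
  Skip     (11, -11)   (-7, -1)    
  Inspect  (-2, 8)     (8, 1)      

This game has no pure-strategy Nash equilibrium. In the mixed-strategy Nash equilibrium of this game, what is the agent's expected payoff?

3/17

The agent's indifference between Comply and Shirk determines the inspector's mixing probability p:
  the agent's payoff to Comply: p·(-11) + (1−p)·8 = -19p + 8
  the agent's payoff to Shirk: p·(-1) + (1−p)·1 = -2p + 1
  -19p + 8 = -2p + 1  ⇒  -17p = -7  ⇒  p = 7/17.
At equilibrium the agent is indifferent across columns, so the agent's payoff equals the payoff from Comply: (7/17)·(-11) + (10/17)·8 = 3/17.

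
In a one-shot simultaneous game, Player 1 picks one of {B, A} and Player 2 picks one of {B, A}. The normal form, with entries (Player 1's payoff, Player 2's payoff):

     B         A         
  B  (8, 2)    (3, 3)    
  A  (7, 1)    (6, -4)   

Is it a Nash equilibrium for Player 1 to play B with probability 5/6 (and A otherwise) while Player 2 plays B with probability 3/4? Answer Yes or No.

Check Player 2's indifference given Player 1's mix p = 5/6:
  payoff from B = 11/6; payoff from A = 11/6 — equal.
Check Player 1's indifference given Player 2's mix q = 3/4:
  payoff from B = 27/4; payoff from A = 27/4 — equal.
Both players are indifferent, so neither can profitably deviate.

Yes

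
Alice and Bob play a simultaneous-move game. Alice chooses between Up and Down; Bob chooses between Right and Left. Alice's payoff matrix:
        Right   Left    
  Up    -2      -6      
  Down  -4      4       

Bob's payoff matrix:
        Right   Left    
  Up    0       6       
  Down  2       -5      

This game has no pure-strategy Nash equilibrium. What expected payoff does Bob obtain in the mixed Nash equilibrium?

For Bob to be willing to mix, Bob must be indifferent between Right and Left, which pins down Alice's mix.
  Bob's expected payoff from Right: p·0 + (1−p)·2 = -2p + 2
  Bob's expected payoff from Left: p·6 + (1−p)·(-5) = 11p - 5
  -2p + 2 = 11p - 5  ⇒  -13p = -7  ⇒  p = 7/13.
At equilibrium Bob is indifferent across columns, so Bob's payoff equals the payoff from Right: (7/13)·0 + (6/13)·2 = 12/13.

12/13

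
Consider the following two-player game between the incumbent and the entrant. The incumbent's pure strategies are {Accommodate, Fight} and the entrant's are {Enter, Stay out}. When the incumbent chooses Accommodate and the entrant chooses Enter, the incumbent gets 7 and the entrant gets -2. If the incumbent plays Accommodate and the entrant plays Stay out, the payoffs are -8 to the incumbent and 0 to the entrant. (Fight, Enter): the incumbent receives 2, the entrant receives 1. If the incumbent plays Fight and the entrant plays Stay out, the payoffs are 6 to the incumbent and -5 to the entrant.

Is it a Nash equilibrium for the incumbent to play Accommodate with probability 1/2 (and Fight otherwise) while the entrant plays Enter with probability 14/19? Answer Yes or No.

No

Given the incumbent's mix p = 1/2, the entrant's payoff from Enter is -1/2 but from Stay out is -5/2. The entrant strictly prefers Enter, so the entrant would not mix.
So the proposed profile is not a Nash equilibrium.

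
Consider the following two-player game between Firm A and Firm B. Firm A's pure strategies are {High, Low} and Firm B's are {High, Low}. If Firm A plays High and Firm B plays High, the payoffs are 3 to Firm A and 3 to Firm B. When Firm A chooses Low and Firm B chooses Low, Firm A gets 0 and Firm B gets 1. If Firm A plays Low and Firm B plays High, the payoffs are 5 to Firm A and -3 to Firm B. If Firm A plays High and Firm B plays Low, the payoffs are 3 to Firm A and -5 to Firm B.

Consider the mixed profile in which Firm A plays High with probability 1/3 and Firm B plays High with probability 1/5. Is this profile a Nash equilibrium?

No

Given Firm B's mix q = 1/5, Firm A's payoff from High is 3 but from Low is 1. Firm A strictly prefers High, so Firm A would not mix.
So the proposed profile is not a Nash equilibrium.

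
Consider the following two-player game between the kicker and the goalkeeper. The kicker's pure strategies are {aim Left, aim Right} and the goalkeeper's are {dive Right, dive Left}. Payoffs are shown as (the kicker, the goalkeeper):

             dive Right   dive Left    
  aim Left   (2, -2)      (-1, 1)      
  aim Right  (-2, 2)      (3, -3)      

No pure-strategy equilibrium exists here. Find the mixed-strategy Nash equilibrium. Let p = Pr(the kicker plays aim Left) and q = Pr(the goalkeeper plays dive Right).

p = 5/8, q = 1/2

In a mixed equilibrium the goalkeeper is indifferent between dive Right and dive Left; this condition fixes p.
  the goalkeeper's payoff from dive Right: p·(-2) + (1−p)·2 = -4p + 2
  the goalkeeper's payoff from dive Left: p·1 + (1−p)·(-3) = 4p - 3
  -4p + 2 = 4p - 3  ⇒  -8p = -5  ⇒  p = 5/8.
The goalkeeper's mix must leave the kicker indifferent between aim Left and aim Right.
  the kicker's payoff to aim Left: q·2 + (1−q)·(-1) = 3q - 1
  the kicker's payoff to aim Right: q·(-2) + (1−q)·3 = -5q + 3
  3q - 1 = -5q + 3  ⇒  8q = 4  ⇒  q = 1/2.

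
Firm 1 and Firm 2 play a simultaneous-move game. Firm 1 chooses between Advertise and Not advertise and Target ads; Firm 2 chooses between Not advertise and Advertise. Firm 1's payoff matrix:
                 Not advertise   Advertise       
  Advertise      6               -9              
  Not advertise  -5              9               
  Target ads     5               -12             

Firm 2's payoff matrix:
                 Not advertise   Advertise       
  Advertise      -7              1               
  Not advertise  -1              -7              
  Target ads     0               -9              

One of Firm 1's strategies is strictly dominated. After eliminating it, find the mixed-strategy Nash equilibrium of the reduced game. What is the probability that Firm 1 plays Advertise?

p = 3/7

Firm 1's strategy Target ads is strictly dominated by Advertise: 6 > 5 and -9 > -12. Eliminate Target ads.
Firm 2's indifference between Not advertise and Advertise determines Firm 1's mixing probability p:
  Firm 2's payoff to Not advertise: p·(-7) + (1−p)·(-1) = -6p - 1
  Firm 2's payoff to Advertise: p·1 + (1−p)·(-7) = 8p - 7
  -6p - 1 = 8p - 7  ⇒  -14p = -6  ⇒  p = 3/7.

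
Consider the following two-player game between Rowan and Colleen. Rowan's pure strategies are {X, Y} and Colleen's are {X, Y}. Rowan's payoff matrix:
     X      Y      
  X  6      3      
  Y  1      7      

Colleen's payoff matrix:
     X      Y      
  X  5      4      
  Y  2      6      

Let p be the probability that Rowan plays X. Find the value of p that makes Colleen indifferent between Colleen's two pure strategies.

Set Colleen's expected payoff from X equal to that from Y:
  Colleen's expected payoff from X: p·5 + (1−p)·2 = 3p + 2
  Colleen's expected payoff from Y: p·4 + (1−p)·6 = -2p + 6
  3p + 2 = -2p + 6  ⇒  5p = 4  ⇒  p = 4/5.

p = 4/5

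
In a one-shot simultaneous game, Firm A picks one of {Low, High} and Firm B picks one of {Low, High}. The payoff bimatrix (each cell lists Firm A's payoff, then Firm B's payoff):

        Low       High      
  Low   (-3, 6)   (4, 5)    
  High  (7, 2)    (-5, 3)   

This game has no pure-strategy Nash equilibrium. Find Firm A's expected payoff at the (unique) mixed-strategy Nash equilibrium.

Set Firm A's expected payoff from Low equal to that from High:
  Firm A's expected payoff from Low: q·(-3) + (1−q)·4 = -7q + 4
  Firm A's expected payoff from High: q·7 + (1−q)·(-5) = 12q - 5
  -7q + 4 = 12q - 5  ⇒  -19q = -9  ⇒  q = 9/19.
At equilibrium Firm A is indifferent across rows, so Firm A's payoff equals the payoff from Low: (9/19)·(-3) + (10/19)·4 = 13/19.

13/19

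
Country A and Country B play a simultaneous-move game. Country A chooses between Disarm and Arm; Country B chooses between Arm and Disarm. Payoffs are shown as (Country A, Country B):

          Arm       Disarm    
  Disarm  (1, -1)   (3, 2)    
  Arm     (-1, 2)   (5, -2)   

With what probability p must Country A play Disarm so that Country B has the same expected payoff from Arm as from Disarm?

Country A's mix must leave Country B indifferent between Arm and Disarm.
  Country B's payoff from Arm: p·(-1) + (1−p)·2 = -3p + 2
  Country B's payoff from Disarm: p·2 + (1−p)·(-2) = 4p - 2
  -3p + 2 = 4p - 2  ⇒  -7p = -4  ⇒  p = 4/7.

p = 4/7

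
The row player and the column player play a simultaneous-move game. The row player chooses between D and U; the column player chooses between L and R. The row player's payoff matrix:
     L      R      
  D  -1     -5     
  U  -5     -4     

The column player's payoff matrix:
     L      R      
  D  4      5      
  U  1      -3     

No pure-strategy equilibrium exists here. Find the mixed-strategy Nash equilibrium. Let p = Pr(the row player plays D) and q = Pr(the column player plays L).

p = 4/5, q = 1/5

In a mixed equilibrium the column player is indifferent between L and R; this condition fixes p.
  the column player's payoff from L: p·4 + (1−p)·1 = 3p + 1
  the column player's payoff from R: p·5 + (1−p)·(-3) = 8p - 3
  3p + 1 = 8p - 3  ⇒  -5p = -4  ⇒  p = 4/5.
The row player's indifference between D and U determines the column player's mixing probability q:
  the row player's payoff to D: q·(-1) + (1−q)·(-5) = 4q - 5
  the row player's payoff to U: q·(-5) + (1−q)·(-4) = -q - 4
  4q - 5 = -q - 4  ⇒  5q = 1  ⇒  q = 1/5.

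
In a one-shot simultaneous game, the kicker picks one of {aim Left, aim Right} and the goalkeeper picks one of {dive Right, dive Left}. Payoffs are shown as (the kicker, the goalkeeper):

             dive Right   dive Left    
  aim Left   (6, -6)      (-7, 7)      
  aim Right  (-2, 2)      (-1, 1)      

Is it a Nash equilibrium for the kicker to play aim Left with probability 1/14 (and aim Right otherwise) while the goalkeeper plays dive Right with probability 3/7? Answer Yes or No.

Yes

Check the goalkeeper's indifference given the kicker's mix p = 1/14:
  payoff from dive Right = 10/7; payoff from dive Left = 10/7 — equal.
Check the kicker's indifference given the goalkeeper's mix q = 3/7:
  payoff from aim Left = -10/7; payoff from aim Right = -10/7 — equal.
Both players are indifferent, so neither can profitably deviate.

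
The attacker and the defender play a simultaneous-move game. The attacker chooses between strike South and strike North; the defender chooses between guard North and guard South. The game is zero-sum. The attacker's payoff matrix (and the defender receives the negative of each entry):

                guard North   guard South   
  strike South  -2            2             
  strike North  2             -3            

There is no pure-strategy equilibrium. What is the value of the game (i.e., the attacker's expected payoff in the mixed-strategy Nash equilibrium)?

v = -2/9

The attacker's indifference between strike South and strike North determines the defender's mixing probability q:
  the attacker's expected payoff from strike South: q·(-2) + (1−q)·2 = -4q + 2
  the attacker's expected payoff from strike North: q·2 + (1−q)·(-3) = 5q - 3
  -4q + 2 = 5q - 3  ⇒  -9q = -5  ⇒  q = 5/9.
The value is the attacker's expected payoff against this mix (using strike South): (5/9)·(-2) + (4/9)·2 = -2/9.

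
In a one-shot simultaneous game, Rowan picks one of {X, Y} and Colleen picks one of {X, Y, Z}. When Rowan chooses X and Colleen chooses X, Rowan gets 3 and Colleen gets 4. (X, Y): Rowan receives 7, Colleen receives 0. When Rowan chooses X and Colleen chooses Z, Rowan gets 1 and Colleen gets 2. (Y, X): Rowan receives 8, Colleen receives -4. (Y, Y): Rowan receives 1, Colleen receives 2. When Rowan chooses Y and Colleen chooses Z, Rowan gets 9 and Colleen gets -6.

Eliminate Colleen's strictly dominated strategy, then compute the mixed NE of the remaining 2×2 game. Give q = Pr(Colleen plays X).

q = 6/11

Colleen's strategy Z is strictly dominated by X: 4 > 2 and -4 > -6. Eliminate Z.
Rowan's indifference between X and Y determines Colleen's mixing probability q:
  Rowan's payoff from X: q·3 + (1−q)·7 = -4q + 7
  Rowan's payoff from Y: q·8 + (1−q)·1 = 7q + 1
  -4q + 7 = 7q + 1  ⇒  -11q = -6  ⇒  q = 6/11.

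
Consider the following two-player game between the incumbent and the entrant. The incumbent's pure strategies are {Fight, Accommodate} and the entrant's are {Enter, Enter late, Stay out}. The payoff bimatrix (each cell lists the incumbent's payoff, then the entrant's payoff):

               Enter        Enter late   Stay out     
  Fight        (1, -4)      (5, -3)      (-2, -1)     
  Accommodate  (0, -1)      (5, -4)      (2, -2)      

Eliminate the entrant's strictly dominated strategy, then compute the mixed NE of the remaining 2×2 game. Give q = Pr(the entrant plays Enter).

The entrant's strategy Enter late is strictly dominated by Stay out: -1 > -3 and -2 > -4. Eliminate Enter late.
The entrant's mix must leave the incumbent indifferent between Fight and Accommodate.
  the incumbent's payoff from Fight: q·1 + (1−q)·(-2) = 3q - 2
  the incumbent's payoff from Accommodate: q·0 + (1−q)·2 = -2q + 2
  3q - 2 = -2q + 2  ⇒  5q = 4  ⇒  q = 4/5.

q = 4/5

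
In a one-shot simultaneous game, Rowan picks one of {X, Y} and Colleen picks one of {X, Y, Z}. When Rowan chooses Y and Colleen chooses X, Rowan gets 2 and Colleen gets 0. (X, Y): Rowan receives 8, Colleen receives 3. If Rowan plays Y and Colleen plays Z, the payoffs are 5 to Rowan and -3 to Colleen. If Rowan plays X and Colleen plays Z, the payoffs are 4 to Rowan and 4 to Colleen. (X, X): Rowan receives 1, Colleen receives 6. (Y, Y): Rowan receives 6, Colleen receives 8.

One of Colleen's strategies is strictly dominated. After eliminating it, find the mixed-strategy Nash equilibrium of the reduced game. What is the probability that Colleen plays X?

q = 2/3

Colleen's strategy Z is strictly dominated by X: 6 > 4 and 0 > -3. Eliminate Z.
In a mixed equilibrium Rowan is indifferent between X and Y; this condition fixes q.
  Rowan's payoff to X: q·1 + (1−q)·8 = -7q + 8
  Rowan's payoff to Y: q·2 + (1−q)·6 = -4q + 6
  -7q + 8 = -4q + 6  ⇒  -3q = -2  ⇒  q = 2/3.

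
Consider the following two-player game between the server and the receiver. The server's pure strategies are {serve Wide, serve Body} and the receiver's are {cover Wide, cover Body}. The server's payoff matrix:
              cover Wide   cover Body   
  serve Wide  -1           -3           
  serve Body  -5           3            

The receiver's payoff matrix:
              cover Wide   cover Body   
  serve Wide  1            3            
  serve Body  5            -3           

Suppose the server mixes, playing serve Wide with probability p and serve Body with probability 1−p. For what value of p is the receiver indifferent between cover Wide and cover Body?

The server's mix must leave the receiver indifferent between cover Wide and cover Body.
  the receiver's payoff from cover Wide: p·1 + (1−p)·5 = -4p + 5
  the receiver's payoff from cover Body: p·3 + (1−p)·(-3) = 6p - 3
  -4p + 5 = 6p - 3  ⇒  -10p = -8  ⇒  p = 4/5.

p = 4/5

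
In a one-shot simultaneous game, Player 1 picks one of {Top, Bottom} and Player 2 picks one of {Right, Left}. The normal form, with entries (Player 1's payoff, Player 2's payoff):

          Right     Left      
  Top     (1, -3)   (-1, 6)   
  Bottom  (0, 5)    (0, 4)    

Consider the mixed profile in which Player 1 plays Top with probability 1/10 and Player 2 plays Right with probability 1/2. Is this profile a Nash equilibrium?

Check Player 2's indifference given Player 1's mix p = 1/10:
  payoff from Right = 21/5; payoff from Left = 21/5 — equal.
Check Player 1's indifference given Player 2's mix q = 1/2:
  payoff from Top = 0; payoff from Bottom = 0 — equal.
Both players are indifferent, so neither can profitably deviate.

Yes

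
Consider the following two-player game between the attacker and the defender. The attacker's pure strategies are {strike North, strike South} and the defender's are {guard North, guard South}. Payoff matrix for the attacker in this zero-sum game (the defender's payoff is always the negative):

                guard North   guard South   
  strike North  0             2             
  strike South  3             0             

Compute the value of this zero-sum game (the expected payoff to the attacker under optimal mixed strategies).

v = 6/5

The defender's mix must leave the attacker indifferent between strike North and strike South.
  the attacker's expected payoff from strike North: q·0 + (1−q)·2 = -2q + 2
  the attacker's expected payoff from strike South: q·3 + (1−q)·0 = 3q
  -2q + 2 = 3q  ⇒  -5q = -2  ⇒  q = 2/5.
The value is the attacker's expected payoff against this mix (using strike North): (2/5)·0 + (3/5)·2 = 6/5.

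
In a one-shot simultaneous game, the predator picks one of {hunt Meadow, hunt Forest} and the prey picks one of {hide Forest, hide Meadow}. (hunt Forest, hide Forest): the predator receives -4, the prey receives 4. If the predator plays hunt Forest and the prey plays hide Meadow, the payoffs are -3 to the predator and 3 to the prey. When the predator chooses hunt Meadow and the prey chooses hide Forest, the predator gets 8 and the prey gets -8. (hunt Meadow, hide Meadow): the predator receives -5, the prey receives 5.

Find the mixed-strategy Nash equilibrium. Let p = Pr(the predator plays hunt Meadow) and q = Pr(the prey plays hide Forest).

p = 1/14, q = 1/7

In a mixed equilibrium the prey is indifferent between hide Forest and hide Meadow; this condition fixes p.
  the prey's payoff from hide Forest: p·(-8) + (1−p)·4 = -12p + 4
  the prey's payoff from hide Meadow: p·5 + (1−p)·3 = 2p + 3
  -12p + 4 = 2p + 3  ⇒  -14p = -1  ⇒  p = 1/14.
In a mixed equilibrium the predator is indifferent between hunt Meadow and hunt Forest; this condition fixes q.
  the predator's payoff from hunt Meadow: q·8 + (1−q)·(-5) = 13q - 5
  the predator's payoff from hunt Forest: q·(-4) + (1−q)·(-3) = -q - 3
  13q - 5 = -q - 3  ⇒  14q = 2  ⇒  q = 1/7.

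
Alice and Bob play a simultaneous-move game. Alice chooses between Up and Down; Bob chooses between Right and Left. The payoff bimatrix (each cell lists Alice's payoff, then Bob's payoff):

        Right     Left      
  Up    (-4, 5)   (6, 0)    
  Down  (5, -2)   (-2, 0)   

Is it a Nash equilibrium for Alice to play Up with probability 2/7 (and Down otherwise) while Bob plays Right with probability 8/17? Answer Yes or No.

Check Bob's indifference given Alice's mix p = 2/7:
  payoff from Right = 0; payoff from Left = 0 — equal.
Check Alice's indifference given Bob's mix q = 8/17:
  payoff from Up = 22/17; payoff from Down = 22/17 — equal.
Both players are indifferent, so neither can profitably deviate.

Yes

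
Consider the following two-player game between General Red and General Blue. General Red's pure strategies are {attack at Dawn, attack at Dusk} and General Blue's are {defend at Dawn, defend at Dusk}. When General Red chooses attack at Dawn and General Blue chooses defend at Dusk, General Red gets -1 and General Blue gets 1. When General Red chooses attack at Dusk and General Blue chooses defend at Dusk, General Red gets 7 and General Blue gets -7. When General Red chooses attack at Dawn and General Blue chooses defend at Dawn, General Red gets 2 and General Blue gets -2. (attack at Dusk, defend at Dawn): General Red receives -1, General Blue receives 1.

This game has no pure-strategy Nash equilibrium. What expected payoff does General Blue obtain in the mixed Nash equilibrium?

-13/11

In a mixed equilibrium General Blue is indifferent between defend at Dawn and defend at Dusk; this condition fixes p.
  General Blue's payoff to defend at Dawn: p·(-2) + (1−p)·1 = -3p + 1
  General Blue's payoff to defend at Dusk: p·1 + (1−p)·(-7) = 8p - 7
  -3p + 1 = 8p - 7  ⇒  -11p = -8  ⇒  p = 8/11.
At equilibrium General Blue is indifferent across columns, so General Blue's payoff equals the payoff from defend at Dawn: (8/11)·(-2) + (3/11)·1 = -13/11.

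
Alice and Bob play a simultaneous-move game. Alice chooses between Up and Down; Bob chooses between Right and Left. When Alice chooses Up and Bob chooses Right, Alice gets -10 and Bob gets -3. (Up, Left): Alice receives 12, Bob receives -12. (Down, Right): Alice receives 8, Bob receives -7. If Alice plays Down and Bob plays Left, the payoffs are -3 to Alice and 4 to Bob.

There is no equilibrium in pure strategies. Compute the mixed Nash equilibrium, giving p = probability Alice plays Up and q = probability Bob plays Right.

Alice's mix must leave Bob indifferent between Right and Left.
  Bob's payoff to Right: p·(-3) + (1−p)·(-7) = 4p - 7
  Bob's payoff to Left: p·(-12) + (1−p)·4 = -16p + 4
  4p - 7 = -16p + 4  ⇒  20p = 11  ⇒  p = 11/20.
Set Alice's expected payoff from Up equal to that from Down:
  Alice's payoff from Up: q·(-10) + (1−q)·12 = -22q + 12
  Alice's payoff from Down: q·8 + (1−q)·(-3) = 11q - 3
  -22q + 12 = 11q - 3  ⇒  -33q = -15  ⇒  q = 5/11.

p = 11/20, q = 5/11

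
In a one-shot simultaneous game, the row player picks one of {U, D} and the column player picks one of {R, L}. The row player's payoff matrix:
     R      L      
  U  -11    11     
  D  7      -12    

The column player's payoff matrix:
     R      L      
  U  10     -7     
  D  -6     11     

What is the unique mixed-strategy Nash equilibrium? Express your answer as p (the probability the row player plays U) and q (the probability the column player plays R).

In a mixed equilibrium the column player is indifferent between R and L; this condition fixes p.
  the column player's payoff to R: p·10 + (1−p)·(-6) = 16p - 6
  the column player's payoff to L: p·(-7) + (1−p)·11 = -18p + 11
  16p - 6 = -18p + 11  ⇒  34p = 17  ⇒  p = 1/2.
For the row player to be willing to mix, the row player must be indifferent between U and D, which pins down the column player's mix.
  the row player's payoff from U: q·(-11) + (1−q)·11 = -22q + 11
  the row player's payoff from D: q·7 + (1−q)·(-12) = 19q - 12
  -22q + 11 = 19q - 12  ⇒  -41q = -23  ⇒  q = 23/41.

p = 1/2, q = 23/41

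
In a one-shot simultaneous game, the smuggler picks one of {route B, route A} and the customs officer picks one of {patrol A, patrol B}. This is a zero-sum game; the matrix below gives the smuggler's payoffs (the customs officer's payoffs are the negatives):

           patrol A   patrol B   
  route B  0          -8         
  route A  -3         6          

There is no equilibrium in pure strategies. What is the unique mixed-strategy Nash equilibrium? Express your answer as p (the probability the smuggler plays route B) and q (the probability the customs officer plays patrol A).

The customs officer's indifference between patrol A and patrol B determines the smuggler's mixing probability p:
  the customs officer's payoff from patrol A: p·0 + (1−p)·3 = -3p + 3
  the customs officer's payoff from patrol B: p·8 + (1−p)·(-6) = 14p - 6
  -3p + 3 = 14p - 6  ⇒  -17p = -9  ⇒  p = 9/17.
For the smuggler to be willing to mix, the smuggler must be indifferent between route B and route A, which pins down the customs officer's mix.
  the smuggler's payoff from route B: q·0 + (1−q)·(-8) = 8q - 8
  the smuggler's payoff from route A: q·(-3) + (1−q)·6 = -9q + 6
  8q - 8 = -9q + 6  ⇒  17q = 14  ⇒  q = 14/17.

p = 9/17, q = 14/17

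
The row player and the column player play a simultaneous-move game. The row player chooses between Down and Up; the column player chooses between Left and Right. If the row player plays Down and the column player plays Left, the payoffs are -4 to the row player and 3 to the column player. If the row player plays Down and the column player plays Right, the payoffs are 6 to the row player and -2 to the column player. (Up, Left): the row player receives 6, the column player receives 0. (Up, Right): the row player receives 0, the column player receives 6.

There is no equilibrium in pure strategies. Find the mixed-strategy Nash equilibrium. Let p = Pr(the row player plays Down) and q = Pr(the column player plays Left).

For the column player to be willing to mix, the column player must be indifferent between Left and Right, which pins down the row player's mix.
  the column player's payoff to Left: p·3 + (1−p)·0 = 3p
  the column player's payoff to Right: p·(-2) + (1−p)·6 = -8p + 6
  3p = -8p + 6  ⇒  11p = 6  ⇒  p = 6/11.
The row player's indifference between Down and Up determines the column player's mixing probability q:
  the row player's expected payoff from Down: q·(-4) + (1−q)·6 = -10q + 6
  the row player's expected payoff from Up: q·6 + (1−q)·0 = 6q
  -10q + 6 = 6q  ⇒  -16q = -6  ⇒  q = 3/8.

p = 6/11, q = 3/8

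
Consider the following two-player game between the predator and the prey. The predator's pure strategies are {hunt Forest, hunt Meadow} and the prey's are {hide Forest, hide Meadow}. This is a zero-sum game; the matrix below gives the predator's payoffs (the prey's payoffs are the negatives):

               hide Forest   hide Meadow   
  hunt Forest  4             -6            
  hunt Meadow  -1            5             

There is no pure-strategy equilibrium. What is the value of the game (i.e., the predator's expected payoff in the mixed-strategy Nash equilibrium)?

Set the predator's expected payoff from hunt Forest equal to that from hunt Meadow:
  the predator's payoff from hunt Forest: q·4 + (1−q)·(-6) = 10q - 6
  the predator's payoff from hunt Meadow: q·(-1) + (1−q)·5 = -6q + 5
  10q - 6 = -6q + 5  ⇒  16q = 11  ⇒  q = 11/16.
The value is the predator's expected payoff against this mix (using hunt Forest): (11/16)·4 + (5/16)·(-6) = 7/8.

v = 7/8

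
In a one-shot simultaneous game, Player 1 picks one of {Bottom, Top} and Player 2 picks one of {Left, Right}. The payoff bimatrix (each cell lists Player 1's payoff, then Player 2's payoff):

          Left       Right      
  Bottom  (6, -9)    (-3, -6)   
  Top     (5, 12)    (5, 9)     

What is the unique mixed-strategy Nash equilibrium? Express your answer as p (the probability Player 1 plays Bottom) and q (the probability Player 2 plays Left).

Player 2's indifference between Left and Right determines Player 1's mixing probability p:
  Player 2's payoff from Left: p·(-9) + (1−p)·12 = -21p + 12
  Player 2's payoff from Right: p·(-6) + (1−p)·9 = -15p + 9
  -21p + 12 = -15p + 9  ⇒  -6p = -3  ⇒  p = 1/2.
In a mixed equilibrium Player 1 is indifferent between Bottom and Top; this condition fixes q.
  Player 1's payoff from Bottom: q·6 + (1−q)·(-3) = 9q - 3
  Player 1's payoff from Top: q·5 + (1−q)·5 = 5
  9q - 3 = 5  ⇒  9q = 8  ⇒  q = 8/9.

p = 1/2, q = 8/9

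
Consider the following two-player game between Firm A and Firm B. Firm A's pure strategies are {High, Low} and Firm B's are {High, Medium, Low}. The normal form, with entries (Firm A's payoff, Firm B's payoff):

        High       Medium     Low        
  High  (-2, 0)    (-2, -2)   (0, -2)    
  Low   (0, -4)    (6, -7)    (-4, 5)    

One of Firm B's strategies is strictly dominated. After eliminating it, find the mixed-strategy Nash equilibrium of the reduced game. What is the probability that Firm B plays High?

Firm B's strategy Medium is strictly dominated by High: 0 > -2 and -4 > -7. Eliminate Medium.
For Firm A to be willing to mix, Firm A must be indifferent between High and Low, which pins down Firm B's mix.
  Firm A's payoff to High: q·(-2) + (1−q)·0 = -2q
  Firm A's payoff to Low: q·0 + (1−q)·(-4) = 4q - 4
  -2q = 4q - 4  ⇒  -6q = -4  ⇒  q = 2/3.

q = 2/3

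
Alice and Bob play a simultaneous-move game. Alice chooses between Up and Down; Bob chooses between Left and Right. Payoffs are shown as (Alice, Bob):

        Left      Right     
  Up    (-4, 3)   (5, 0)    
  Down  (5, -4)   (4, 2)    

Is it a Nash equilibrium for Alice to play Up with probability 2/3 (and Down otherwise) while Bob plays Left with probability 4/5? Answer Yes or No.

Given Bob's mix q = 4/5, Alice's payoff from Up is -11/5 but from Down is 24/5. Alice strictly prefers Down, so Alice would not mix.
So the proposed profile is not a Nash equilibrium.

No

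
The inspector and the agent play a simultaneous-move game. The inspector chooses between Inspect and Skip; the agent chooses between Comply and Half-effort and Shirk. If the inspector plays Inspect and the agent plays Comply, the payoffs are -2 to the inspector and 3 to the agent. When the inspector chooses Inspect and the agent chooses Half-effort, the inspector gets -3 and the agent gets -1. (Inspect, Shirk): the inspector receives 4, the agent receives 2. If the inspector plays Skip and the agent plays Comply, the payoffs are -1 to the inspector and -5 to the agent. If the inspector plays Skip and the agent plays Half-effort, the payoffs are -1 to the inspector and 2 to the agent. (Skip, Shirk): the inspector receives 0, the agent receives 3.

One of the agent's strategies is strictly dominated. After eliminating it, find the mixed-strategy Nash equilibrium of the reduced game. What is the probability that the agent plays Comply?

q = 4/5

The agent's strategy Half-effort is strictly dominated by Shirk: 2 > -1 and 3 > 2. Eliminate Half-effort.
Set the inspector's expected payoff from Inspect equal to that from Skip:
  the inspector's expected payoff from Inspect: q·(-2) + (1−q)·4 = -6q + 4
  the inspector's expected payoff from Skip: q·(-1) + (1−q)·0 = -q
  -6q + 4 = -q  ⇒  -5q = -4  ⇒  q = 4/5.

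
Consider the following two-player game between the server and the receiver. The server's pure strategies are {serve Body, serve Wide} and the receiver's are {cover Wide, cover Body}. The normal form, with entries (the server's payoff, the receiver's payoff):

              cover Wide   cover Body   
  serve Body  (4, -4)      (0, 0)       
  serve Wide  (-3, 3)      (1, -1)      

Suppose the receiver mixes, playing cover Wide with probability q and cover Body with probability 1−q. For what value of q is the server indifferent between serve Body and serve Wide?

The receiver's mix must leave the server indifferent between serve Body and serve Wide.
  the server's payoff to serve Body: q·4 + (1−q)·0 = 4q
  the server's payoff to serve Wide: q·(-3) + (1−q)·1 = -4q + 1
  4q = -4q + 1  ⇒  8q = 1  ⇒  q = 1/8.

q = 1/8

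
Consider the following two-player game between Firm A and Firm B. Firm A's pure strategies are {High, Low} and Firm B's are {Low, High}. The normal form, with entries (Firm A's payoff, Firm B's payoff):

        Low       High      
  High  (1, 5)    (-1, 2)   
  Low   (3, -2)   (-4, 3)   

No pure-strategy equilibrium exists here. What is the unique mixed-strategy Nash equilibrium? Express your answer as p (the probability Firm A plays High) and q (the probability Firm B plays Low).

p = 5/8, q = 3/5

Firm B's indifference between Low and High determines Firm A's mixing probability p:
  Firm B's expected payoff from Low: p·5 + (1−p)·(-2) = 7p - 2
  Firm B's expected payoff from High: p·2 + (1−p)·3 = -p + 3
  7p - 2 = -p + 3  ⇒  8p = 5  ⇒  p = 5/8.
Firm A's indifference between High and Low determines Firm B's mixing probability q:
  Firm A's payoff to High: q·1 + (1−q)·(-1) = 2q - 1
  Firm A's payoff to Low: q·3 + (1−q)·(-4) = 7q - 4
  2q - 1 = 7q - 4  ⇒  -5q = -3  ⇒  q = 3/5.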